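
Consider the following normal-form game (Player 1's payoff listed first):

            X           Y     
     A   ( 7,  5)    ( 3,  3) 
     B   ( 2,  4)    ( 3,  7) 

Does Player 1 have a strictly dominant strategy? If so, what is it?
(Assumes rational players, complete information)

No strictly dominant strategy exists for Player 1

Work:
A strategy strictly dominates another if it gives a strictly higher payoff against every opponent action. Compare each pair of P1's strategies column-by-column:
  A vs B: [7 vs 2, 3 vs 3] → A does not strictly dominate B (column Y: 3 ≤ 3)
  B vs A: [2 vs 7, 3 vs 3] → B does not strictly dominate A (column X: 2 ≤ 7)
No single strategy strictly dominates all others → no strictly dominant strategy.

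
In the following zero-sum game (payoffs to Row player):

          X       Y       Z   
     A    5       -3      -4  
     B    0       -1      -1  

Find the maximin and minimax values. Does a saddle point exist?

Maximin = -1, Minimax = -1, Saddle: True

Work:
Row minimums: [-4, -1] → maximin = -1
Column maximums: [5, -1, -1] → minimax = -1
Saddle point exists! Game value = -1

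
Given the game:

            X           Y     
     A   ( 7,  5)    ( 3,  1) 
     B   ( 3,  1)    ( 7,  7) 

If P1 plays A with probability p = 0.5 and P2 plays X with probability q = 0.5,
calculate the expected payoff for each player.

E[P1] = 5.0, E[P2] = 3.5

Work:
E[P1] = p·q·π₁(A,X) + p·(1-q)·π₁(A,Y) + (1-p)·q·π₁(B,X) + (1-p)·(1-q)·π₁(B,Y)
= 0.5·0.5·7 + 0.5·0.5·3 + 0.5·0.5·3 + 0.5·0.5·7
= 5.0

E[P2] = 3.5 (similar calculation)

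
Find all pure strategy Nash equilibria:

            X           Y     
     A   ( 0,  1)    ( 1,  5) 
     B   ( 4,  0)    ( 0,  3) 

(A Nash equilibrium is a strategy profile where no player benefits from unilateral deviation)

Nash equilibrium: (A, Y)

Work:
Best responses:
  P1 vs X: payoffs [0, 4] → best response B (payoff 4)
  P1 vs Y: payoffs [1, 0] → best response A (payoff 1)
  P2 vs A: payoffs [1, 5] → best response Y (payoff 5)
  P2 vs B: payoffs [0, 3] → best response Y (payoff 3)
Mutual best responses: (A,Y) → Nash equilibria.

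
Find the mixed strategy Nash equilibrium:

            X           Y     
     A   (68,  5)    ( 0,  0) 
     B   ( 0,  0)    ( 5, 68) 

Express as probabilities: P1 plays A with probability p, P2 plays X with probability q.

p = 0.9315, q = 0.0685

Work:
Find probabilities that make opponent indifferent:
P2 chooses q to make P1 indifferent between A and B
P1 chooses p to make P2 indifferent between X and Y
Mixed NE: P1 plays (A: 0.9315, B: 0.0685), P2 plays (X: 0.0685, Y: 0.9315)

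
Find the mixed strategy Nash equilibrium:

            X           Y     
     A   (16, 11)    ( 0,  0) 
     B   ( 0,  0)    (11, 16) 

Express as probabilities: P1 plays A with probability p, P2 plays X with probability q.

p = 0.5926, q = 0.4074

Work:
Find probabilities that make opponent indifferent:
P2 chooses q to make P1 indifferent between A and B
P1 chooses p to make P2 indifferent between X and Y
Mixed NE: P1 plays (A: 0.5926, B: 0.4074), P2 plays (X: 0.4074, Y: 0.5926)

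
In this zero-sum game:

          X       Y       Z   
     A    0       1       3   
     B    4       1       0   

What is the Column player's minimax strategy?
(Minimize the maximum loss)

Column should play Y, value = 1

Work:
Column player minimizes Row's maximum payoff:
Column X: max payoff to Row = 4
Column Y: max payoff to Row = 1
Column Z: max payoff to Row = 3
Minimum is 1, achieved by column Y.
Minimax strategy: Y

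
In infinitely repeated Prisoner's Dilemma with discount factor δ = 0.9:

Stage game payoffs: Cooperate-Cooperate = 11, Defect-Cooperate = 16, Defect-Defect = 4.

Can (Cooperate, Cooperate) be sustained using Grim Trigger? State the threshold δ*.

δ* = 0.4167; since δ = 0.9 ≥ 0.4167, cooperation can be sustained

Work:
For Grim Trigger:
Cooperate forever: 11/(1-δ)
Defect then punished: 16 + 4·δ/(1-δ)
Need: 11/(1-δ) ≥ 16 + 4·δ/(1-δ)
Solving: δ ≥ (T-R)/(T-P) = (16-11)/(16-4) = 0.4167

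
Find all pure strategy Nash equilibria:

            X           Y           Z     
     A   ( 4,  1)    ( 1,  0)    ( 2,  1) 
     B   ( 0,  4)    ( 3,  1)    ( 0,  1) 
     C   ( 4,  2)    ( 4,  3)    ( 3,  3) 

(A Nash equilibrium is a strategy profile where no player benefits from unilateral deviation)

Nash equilibrium: (A, X), (C, Y), (C, Z)

Work:
Best responses:
  P1 vs X: payoffs [4, 0, 4] → best response A/C (payoff 4)
  P1 vs Y: payoffs [1, 3, 4] → best response C (payoff 4)
  P1 vs Z: payoffs [2, 0, 3] → best response C (payoff 3)
  P2 vs A: payoffs [1, 0, 1] → best response X/Z (payoff 1)
  P2 vs B: payoffs [4, 1, 1] → best response X (payoff 4)
  P2 vs C: payoffs [2, 3, 3] → best response Y/Z (payoff 3)
Mutual best responses: (A,X), (C,Y), (C,Z) → Nash equilibria.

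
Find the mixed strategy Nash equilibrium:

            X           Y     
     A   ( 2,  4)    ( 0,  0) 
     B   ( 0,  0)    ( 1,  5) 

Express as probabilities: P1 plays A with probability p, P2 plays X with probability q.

p = 0.5556, q = 0.3333

Work:
Find probabilities that make opponent indifferent:
P2 chooses q to make P1 indifferent between A and B
P1 chooses p to make P2 indifferent between X and Y
Mixed NE: P1 plays (A: 0.5556, B: 0.4444), P2 plays (X: 0.3333, Y: 0.6667)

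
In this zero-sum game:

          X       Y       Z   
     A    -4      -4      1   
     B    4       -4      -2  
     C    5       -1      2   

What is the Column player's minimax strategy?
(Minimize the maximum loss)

Column should play Y, value = -1

Work:
Column player minimizes Row's maximum payoff:
Column X: max payoff to Row = 5
Column Y: max payoff to Row = -1
Column Z: max payoff to Row = 2
Minimum is -1, achieved by column Y.
Minimax strategy: Y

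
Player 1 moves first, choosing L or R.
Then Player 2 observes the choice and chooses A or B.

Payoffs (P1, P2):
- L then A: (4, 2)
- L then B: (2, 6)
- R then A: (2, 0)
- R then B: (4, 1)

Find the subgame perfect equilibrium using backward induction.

P1 plays R, P2 plays B after L and B after R; Payoff (4, 1)

Work:
Backward induction:
After L: P2 chooses B → P1 gets 2
After R: P2 chooses B → P1 gets 4
P1 chooses R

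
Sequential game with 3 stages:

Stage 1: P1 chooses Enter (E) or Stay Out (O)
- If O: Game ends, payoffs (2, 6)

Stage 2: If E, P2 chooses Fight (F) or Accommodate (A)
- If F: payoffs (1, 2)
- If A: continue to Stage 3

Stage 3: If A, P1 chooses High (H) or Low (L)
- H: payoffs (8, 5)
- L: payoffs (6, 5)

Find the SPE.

SPE: (E, A, H); Outcome (8, 5)

Work:
Stage 3: P1 chooses H (8 vs 6)
Stage 2: P2: F->2, A->5 (anticipating H). Choose A
Stage 1: P1: O->2, E->8 (anticipating A, H). Choose E
SPE path: E -> A -> H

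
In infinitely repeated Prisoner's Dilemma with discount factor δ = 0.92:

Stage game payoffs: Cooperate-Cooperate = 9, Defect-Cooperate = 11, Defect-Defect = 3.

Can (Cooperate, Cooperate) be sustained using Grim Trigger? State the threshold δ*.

δ* = 0.25; since δ = 0.92 ≥ 0.25, cooperation can be sustained

Work:
For Grim Trigger:
Cooperate forever: 9/(1-δ)
Defect then punished: 11 + 3·δ/(1-δ)
Need: 9/(1-δ) ≥ 11 + 3·δ/(1-δ)
Solving: δ ≥ (T-R)/(T-P) = (11-9)/(11-3) = 0.25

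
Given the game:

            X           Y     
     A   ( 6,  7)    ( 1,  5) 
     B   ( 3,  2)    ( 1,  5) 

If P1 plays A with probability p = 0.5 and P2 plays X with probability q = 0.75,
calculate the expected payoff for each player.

E[P1] = 3.625, E[P2] = 4.625

Work:
E[P1] = p·q·π₁(A,X) + p·(1-q)·π₁(A,Y) + (1-p)·q·π₁(B,X) + (1-p)·(1-q)·π₁(B,Y)
= 0.5·0.75·6 + 0.5·0.25·1 + 0.5·0.75·3 + 0.5·0.25·1
= 3.625

E[P2] = 4.625 (similar calculation)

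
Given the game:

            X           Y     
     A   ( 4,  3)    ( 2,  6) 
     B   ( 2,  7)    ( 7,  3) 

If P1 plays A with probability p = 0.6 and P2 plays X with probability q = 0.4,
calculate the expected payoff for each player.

E[P1] = 3.68, E[P2] = 4.72

Work:
E[P1] = p·q·π₁(A,X) + p·(1-q)·π₁(A,Y) + (1-p)·q·π₁(B,X) + (1-p)·(1-q)·π₁(B,Y)
= 0.6·0.4·4 + 0.6·0.6·2 + 0.4·0.4·2 + 0.4·0.6·7
= 3.68

E[P2] = 4.72 (similar calculation)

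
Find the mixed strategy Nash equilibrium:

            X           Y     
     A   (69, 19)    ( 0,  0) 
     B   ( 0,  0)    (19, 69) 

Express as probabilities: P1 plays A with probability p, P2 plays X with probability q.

p = 0.7841, q = 0.2159

Work:
Find probabilities that make opponent indifferent:
P2 chooses q to make P1 indifferent between A and B
P1 chooses p to make P2 indifferent between X and Y
Mixed NE: P1 plays (A: 0.7841, B: 0.2159), P2 plays (X: 0.2159, Y: 0.7841)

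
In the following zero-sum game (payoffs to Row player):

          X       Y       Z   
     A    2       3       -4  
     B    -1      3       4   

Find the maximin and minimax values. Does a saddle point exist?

Maximin = -1, Minimax = 2, Saddle: False

Work:
Row minimums: [-4, -1] → maximin = -1
Column maximums: [2, 3, 4] → minimax = 2
No saddle point (maximin ≠ minimax). Mixed strategy needed.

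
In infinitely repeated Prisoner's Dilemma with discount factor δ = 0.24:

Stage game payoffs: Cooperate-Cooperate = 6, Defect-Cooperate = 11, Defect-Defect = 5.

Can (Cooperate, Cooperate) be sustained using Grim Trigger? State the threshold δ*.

δ* = 0.8333; since δ = 0.24 < 0.8333, cooperation cannot be sustained

Work:
For Grim Trigger:
Cooperate forever: 6/(1-δ)
Defect then punished: 11 + 5·δ/(1-δ)
Need: 6/(1-δ) ≥ 11 + 5·δ/(1-δ)
Solving: δ ≥ (T-R)/(T-P) = (11-6)/(11-5) = 0.8333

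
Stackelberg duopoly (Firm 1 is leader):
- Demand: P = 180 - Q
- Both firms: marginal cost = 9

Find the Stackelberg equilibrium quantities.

q₁* (leader) = 85.5, q₂* (follower) = 42.75

Work:
Follower's reaction: q₂ = (a - c - q₁)/2
Leader substitutes: π₁ = q₁·(a - q₁ - (a-c-q₁)/2 - c)
FOC: q₁* = (180 - 9)/2 = 85.50
Then: q₂* = (180 - 9 - 85.5)/2 = 42.75
Leader has first-mover advantage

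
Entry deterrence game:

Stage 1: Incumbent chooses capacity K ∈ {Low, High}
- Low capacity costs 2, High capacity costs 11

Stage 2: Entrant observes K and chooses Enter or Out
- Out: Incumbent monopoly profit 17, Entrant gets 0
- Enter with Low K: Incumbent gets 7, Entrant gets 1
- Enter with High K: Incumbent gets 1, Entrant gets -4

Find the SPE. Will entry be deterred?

SPE: (High, Enter|Low, Out|High); Entry deterred. Incumbent net profit = 6

Work:
After Low K: Entrant enters (1 > 0)
After High K: Entrant stays out (-4 < 0)
Incumbent: Low → 7−2=5, High → 17−11=6
Incumbent chooses High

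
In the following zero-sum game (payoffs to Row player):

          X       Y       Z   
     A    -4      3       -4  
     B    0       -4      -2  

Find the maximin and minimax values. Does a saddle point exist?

Maximin = -4, Minimax = -2, Saddle: False

Work:
Row minimums: [-4, -4] → maximin = -4
Column maximums: [0, 3, -2] → minimax = -2
No saddle point (maximin ≠ minimax). Mixed strategy needed.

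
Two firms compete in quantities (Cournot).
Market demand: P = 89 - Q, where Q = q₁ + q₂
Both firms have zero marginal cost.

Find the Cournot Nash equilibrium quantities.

q₁* = q₂* = 29.67; P* = 29.67

Work:
Profit: π_i = P·q_i = (a - q_i - q_j)·q_i
FOC: ∂π_i/∂q_i = a - 2q_i - q_j = 0
Reaction function: q_i = (89 - q_j)/2
Symmetry: q* = 89/3 = 29.67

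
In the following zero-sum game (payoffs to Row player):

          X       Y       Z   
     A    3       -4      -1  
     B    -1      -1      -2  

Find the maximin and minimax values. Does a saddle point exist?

Maximin = -2, Minimax = -1, Saddle: False

Work:
Row minimums: [-4, -2] → maximin = -2
Column maximums: [3, -1, -1] → minimax = -1
No saddle point (maximin ≠ minimax). Mixed strategy needed.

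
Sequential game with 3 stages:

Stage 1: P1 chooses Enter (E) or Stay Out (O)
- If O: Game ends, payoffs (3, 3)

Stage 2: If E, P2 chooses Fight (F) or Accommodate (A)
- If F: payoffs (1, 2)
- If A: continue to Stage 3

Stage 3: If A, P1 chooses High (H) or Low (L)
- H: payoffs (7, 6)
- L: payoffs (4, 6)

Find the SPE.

SPE: (E, A, H); Outcome (7, 6)

Work:
Stage 3: P1 chooses H (7 vs 4)
Stage 2: P2: F->2, A->6 (anticipating H). Choose A
Stage 1: P1: O->3, E->7 (anticipating A, H). Choose E
SPE path: E -> A -> H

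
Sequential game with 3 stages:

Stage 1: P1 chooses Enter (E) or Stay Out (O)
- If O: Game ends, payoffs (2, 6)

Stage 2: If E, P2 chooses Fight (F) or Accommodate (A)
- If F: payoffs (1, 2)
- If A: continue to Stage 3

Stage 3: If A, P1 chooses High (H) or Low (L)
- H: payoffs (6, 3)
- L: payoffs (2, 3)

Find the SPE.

SPE: (E, A, H); Outcome (6, 3)

Work:
Stage 3: P1 chooses H (6 vs 2)
Stage 2: P2: F->2, A->3 (anticipating H). Choose A
Stage 1: P1: O->2, E->6 (anticipating A, H). Choose E
SPE path: E -> A -> H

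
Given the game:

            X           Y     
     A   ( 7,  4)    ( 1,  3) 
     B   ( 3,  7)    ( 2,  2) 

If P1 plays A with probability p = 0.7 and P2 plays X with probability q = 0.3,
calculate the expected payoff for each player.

E[P1] = 2.65, E[P2] = 3.36

Work:
E[P1] = p·q·π₁(A,X) + p·(1-q)·π₁(A,Y) + (1-p)·q·π₁(B,X) + (1-p)·(1-q)·π₁(B,Y)
= 0.7·0.3·7 + 0.7·0.7·1 + 0.3·0.3·3 + 0.3·0.7·2
= 2.65

E[P2] = 3.36 (similar calculation)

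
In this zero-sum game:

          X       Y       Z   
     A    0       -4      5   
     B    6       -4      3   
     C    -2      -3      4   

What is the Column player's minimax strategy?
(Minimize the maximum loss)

Column should play Y, value = -3

Work:
Column player minimizes Row's maximum payoff:
Column X: max payoff to Row = 6
Column Y: max payoff to Row = -3
Column Z: max payoff to Row = 5
Minimum is -3, achieved by column Y.
Minimax strategy: Y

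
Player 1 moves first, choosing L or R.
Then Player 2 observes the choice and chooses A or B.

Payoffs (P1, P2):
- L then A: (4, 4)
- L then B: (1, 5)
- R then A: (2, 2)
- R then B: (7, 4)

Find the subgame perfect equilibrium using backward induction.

P1 plays R, P2 plays B after L and B after R; Payoff (7, 4)

Work:
Backward induction:
After L: P2 chooses B → P1 gets 1
After R: P2 chooses B → P1 gets 7
P1 chooses R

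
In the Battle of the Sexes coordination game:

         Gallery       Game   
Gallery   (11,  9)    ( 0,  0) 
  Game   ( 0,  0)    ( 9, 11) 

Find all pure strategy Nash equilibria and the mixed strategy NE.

Pure NE: (Gallery, Gallery) and (Game, Game); Mixed NE: p = 0.55, q = 0.45

Work:
Check pure NE:
(Gallery, Gallery): (11, 9) - no unilateral deviation beneficial
(Game, Game): (9, 11) - no unilateral deviation beneficial
Mixed NE: P1 plays Gallery with p = 0.55, P2 plays Gallery with q = 0.45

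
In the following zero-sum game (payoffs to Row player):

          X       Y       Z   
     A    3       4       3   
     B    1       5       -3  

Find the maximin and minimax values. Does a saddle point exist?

Maximin = 3, Minimax = 3, Saddle: True

Work:
Row minimums: [3, -3] → maximin = 3
Column maximums: [3, 5, 3] → minimax = 3
Saddle point exists! Game value = 3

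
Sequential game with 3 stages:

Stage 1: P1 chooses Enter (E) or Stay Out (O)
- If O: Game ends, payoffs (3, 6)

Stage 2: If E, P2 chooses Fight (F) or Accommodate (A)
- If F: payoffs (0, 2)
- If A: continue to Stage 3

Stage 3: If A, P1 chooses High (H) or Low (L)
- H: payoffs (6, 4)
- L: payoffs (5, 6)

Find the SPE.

SPE: (E, A, H); Outcome (6, 4)

Work:
Stage 3: P1 chooses H (6 vs 5)
Stage 2: P2: F->2, A->4 (anticipating H). Choose A
Stage 1: P1: O->3, E->6 (anticipating A, H). Choose E
SPE path: E -> A -> H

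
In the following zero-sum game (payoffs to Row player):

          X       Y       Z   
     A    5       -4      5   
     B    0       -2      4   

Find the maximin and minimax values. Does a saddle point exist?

Maximin = -2, Minimax = -2, Saddle: True

Work:
Row minimums: [-4, -2] → maximin = -2
Column maximums: [5, -2, 5] → minimax = -2
Saddle point exists! Game value = -2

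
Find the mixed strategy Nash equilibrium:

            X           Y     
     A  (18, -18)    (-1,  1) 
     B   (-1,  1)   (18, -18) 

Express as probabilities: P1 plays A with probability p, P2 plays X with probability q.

p = 0.5, q = 0.5

Work:
Find probabilities that make opponent indifferent:
P2 chooses q to make P1 indifferent between A and B
P1 chooses p to make P2 indifferent between X and Y
Mixed NE: P1 plays (A: 0.5, B: 0.5), P2 plays (X: 0.5, Y: 0.5)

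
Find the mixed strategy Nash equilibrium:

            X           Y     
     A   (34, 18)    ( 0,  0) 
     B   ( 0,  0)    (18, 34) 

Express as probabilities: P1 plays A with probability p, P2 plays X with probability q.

p = 0.6538, q = 0.3462

Work:
Find probabilities that make opponent indifferent:
P2 chooses q to make P1 indifferent between A and B
P1 chooses p to make P2 indifferent between X and Y
Mixed NE: P1 plays (A: 0.6538, B: 0.3462), P2 plays (X: 0.3462, Y: 0.6538)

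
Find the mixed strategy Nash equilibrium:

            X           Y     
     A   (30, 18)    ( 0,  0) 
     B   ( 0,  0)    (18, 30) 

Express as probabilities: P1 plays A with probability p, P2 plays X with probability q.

p = 0.625, q = 0.375

Work:
Find probabilities that make opponent indifferent:
P2 chooses q to make P1 indifferent between A and B
P1 chooses p to make P2 indifferent between X and Y
Mixed NE: P1 plays (A: 0.625, B: 0.375), P2 plays (X: 0.375, Y: 0.625)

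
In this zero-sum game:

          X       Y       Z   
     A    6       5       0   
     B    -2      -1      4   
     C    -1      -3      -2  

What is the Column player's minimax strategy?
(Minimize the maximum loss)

Column should play Z, value = 4

Work:
Column player minimizes Row's maximum payoff:
Column X: max payoff to Row = 6
Column Y: max payoff to Row = 5
Column Z: max payoff to Row = 4
Minimum is 4, achieved by column Z.
Minimax strategy: Z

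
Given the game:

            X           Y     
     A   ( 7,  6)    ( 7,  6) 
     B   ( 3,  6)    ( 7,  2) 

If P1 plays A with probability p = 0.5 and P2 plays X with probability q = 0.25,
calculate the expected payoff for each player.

E[P1] = 6.5, E[P2] = 4.5

Work:
E[P1] = p·q·π₁(A,X) + p·(1-q)·π₁(A,Y) + (1-p)·q·π₁(B,X) + (1-p)·(1-q)·π₁(B,Y)
= 0.5·0.25·7 + 0.5·0.75·7 + 0.5·0.25·3 + 0.5·0.75·7
= 6.5

E[P2] = 4.5 (similar calculation)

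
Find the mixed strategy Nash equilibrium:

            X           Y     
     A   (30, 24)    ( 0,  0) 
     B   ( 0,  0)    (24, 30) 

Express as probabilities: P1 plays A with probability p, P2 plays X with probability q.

p = 0.5556, q = 0.4444

Work:
Find probabilities that make opponent indifferent:
P2 chooses q to make P1 indifferent between A and B
P1 chooses p to make P2 indifferent between X and Y
Mixed NE: P1 plays (A: 0.5556, B: 0.4444), P2 plays (X: 0.4444, Y: 0.5556)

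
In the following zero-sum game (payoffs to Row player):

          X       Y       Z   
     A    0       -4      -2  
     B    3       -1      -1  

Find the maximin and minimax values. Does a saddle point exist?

Maximin = -1, Minimax = -1, Saddle: True

Work:
Row minimums: [-4, -1] → maximin = -1
Column maximums: [3, -1, -1] → minimax = -1
Saddle point exists! Game value = -1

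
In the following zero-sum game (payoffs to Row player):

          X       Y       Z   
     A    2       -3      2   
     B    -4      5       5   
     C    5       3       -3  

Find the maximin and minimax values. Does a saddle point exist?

Maximin = -3, Minimax = 5, Saddle: False

Work:
Row minimums: [-3, -4, -3] → maximin = -3
Column maximums: [5, 5, 5] → minimax = 5
No saddle point (maximin ≠ minimax). Mixed strategy needed.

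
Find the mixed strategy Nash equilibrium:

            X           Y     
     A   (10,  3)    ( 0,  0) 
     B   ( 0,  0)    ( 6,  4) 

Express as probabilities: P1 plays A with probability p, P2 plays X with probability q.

p = 0.5714, q = 0.375

Work:
Find probabilities that make opponent indifferent:
P2 chooses q to make P1 indifferent between A and B
P1 chooses p to make P2 indifferent between X and Y
Mixed NE: P1 plays (A: 0.5714, B: 0.4286), P2 plays (X: 0.375, Y: 0.625)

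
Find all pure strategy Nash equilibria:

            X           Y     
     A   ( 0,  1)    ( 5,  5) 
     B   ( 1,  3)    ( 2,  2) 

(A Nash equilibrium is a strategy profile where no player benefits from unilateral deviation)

Nash equilibrium: (A, Y), (B, X)

Work:
Best responses:
  P1 vs X: payoffs [0, 1] → best response B (payoff 1)
  P1 vs Y: payoffs [5, 2] → best response A (payoff 5)
  P2 vs A: payoffs [1, 5] → best response Y (payoff 5)
  P2 vs B: payoffs [3, 2] → best response X (payoff 3)
Mutual best responses: (A,Y), (B,X) → Nash equilibria.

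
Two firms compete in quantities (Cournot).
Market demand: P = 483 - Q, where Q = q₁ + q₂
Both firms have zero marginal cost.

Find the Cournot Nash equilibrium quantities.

q₁* = q₂* = 161.0; P* = 161.0

Work:
Profit: π_i = P·q_i = (a - q_i - q_j)·q_i
FOC: ∂π_i/∂q_i = a - 2q_i - q_j = 0
Reaction function: q_i = (483 - q_j)/2
Symmetry: q* = 483/3 = 161.0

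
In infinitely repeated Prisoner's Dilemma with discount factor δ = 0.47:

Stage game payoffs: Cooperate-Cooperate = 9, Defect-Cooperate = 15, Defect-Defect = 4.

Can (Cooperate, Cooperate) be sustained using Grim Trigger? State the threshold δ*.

δ* = 0.5455; since δ = 0.47 < 0.5455, cooperation cannot be sustained

Work:
For Grim Trigger:
Cooperate forever: 9/(1-δ)
Defect then punished: 15 + 4·δ/(1-δ)
Need: 9/(1-δ) ≥ 15 + 4·δ/(1-δ)
Solving: δ ≥ (T-R)/(T-P) = (15-9)/(15-4) = 0.5455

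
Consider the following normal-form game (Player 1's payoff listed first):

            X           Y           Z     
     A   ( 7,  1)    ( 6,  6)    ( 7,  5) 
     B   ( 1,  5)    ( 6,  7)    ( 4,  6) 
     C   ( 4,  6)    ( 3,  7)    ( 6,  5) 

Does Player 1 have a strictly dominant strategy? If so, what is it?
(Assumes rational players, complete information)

No strictly dominant strategy exists for Player 1

Work:
A strategy strictly dominates another if it gives a strictly higher payoff against every opponent action. Compare each pair of P1's strategies column-by-column:
  A vs B: [7 vs 1, 6 vs 6, 7 vs 4] → A does not strictly dominate B (column Y: 6 ≤ 6)
  A vs C: [7 vs 4, 6 vs 3, 7 vs 6] → A strictly dominates C
  B vs A: [1 vs 7, 6 vs 6, 4 vs 7] → B does not strictly dominate A (column X: 1 ≤ 7)
  B vs C: [1 vs 4, 6 vs 3, 4 vs 6] → B does not strictly dominate C (column X: 1 ≤ 4)
  C vs A: [4 vs 7, 3 vs 6, 6 vs 7] → C does not strictly dominate A (column X: 4 ≤ 7)
  C vs B: [4 vs 1, 3 vs 6, 6 vs 4] → C does not strictly dominate B (column Y: 3 ≤ 6)
No single strategy strictly dominates all others → no strictly dominant strategy.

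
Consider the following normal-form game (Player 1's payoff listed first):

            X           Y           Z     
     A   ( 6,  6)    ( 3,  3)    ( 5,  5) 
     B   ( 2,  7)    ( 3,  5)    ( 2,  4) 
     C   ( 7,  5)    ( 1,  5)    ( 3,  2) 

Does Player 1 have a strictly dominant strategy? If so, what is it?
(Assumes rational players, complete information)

No strictly dominant strategy exists for Player 1

Work:
A strategy strictly dominates another if it gives a strictly higher payoff against every opponent action. Compare each pair of P1's strategies column-by-column:
  A vs B: [6 vs 2, 3 vs 3, 5 vs 2] → A does not strictly dominate B (column Y: 3 ≤ 3)
  A vs C: [6 vs 7, 3 vs 1, 5 vs 3] → A does not strictly dominate C (column X: 6 ≤ 7)
  B vs A: [2 vs 6, 3 vs 3, 2 vs 5] → B does not strictly dominate A (column X: 2 ≤ 6)
  B vs C: [2 vs 7, 3 vs 1, 2 vs 3] → B does not strictly dominate C (column X: 2 ≤ 7)
  C vs A: [7 vs 6, 1 vs 3, 3 vs 5] → C does not strictly dominate A (column Y: 1 ≤ 3)
  C vs B: [7 vs 2, 1 vs 3, 3 vs 2] → C does not strictly dominate B (column Y: 1 ≤ 3)
No single strategy strictly dominates all others → no strictly dominant strategy.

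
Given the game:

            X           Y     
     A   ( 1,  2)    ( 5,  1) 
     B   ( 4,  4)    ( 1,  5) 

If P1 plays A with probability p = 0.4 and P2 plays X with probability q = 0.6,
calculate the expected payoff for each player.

E[P1] = 2.72, E[P2] = 3.28

Work:
E[P1] = p·q·π₁(A,X) + p·(1-q)·π₁(A,Y) + (1-p)·q·π₁(B,X) + (1-p)·(1-q)·π₁(B,Y)
= 0.4·0.6·1 + 0.4·0.4·5 + 0.6·0.6·4 + 0.6·0.4·1
= 2.72

E[P2] = 3.28 (similar calculation)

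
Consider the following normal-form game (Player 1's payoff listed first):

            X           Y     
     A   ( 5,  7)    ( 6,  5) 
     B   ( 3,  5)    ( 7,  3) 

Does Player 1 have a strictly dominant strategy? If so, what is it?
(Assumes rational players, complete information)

No strictly dominant strategy exists for Player 1

Work:
A strategy strictly dominates another if it gives a strictly higher payoff against every opponent action. Compare each pair of P1's strategies column-by-column:
  A vs B: [5 vs 3, 6 vs 7] → A does not strictly dominate B (column Y: 6 ≤ 7)
  B vs A: [3 vs 5, 7 vs 6] → B does not strictly dominate A (column X: 3 ≤ 5)
No single strategy strictly dominates all others → no strictly dominant strategy.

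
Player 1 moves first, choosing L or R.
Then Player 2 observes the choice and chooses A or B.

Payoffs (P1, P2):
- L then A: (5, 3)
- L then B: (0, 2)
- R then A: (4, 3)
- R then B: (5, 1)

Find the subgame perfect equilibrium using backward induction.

P1 plays L, P2 plays A after L and A after R; Payoff (5, 3)

Work:
Backward induction:
After L: P2 chooses A → P1 gets 5
After R: P2 chooses A → P1 gets 4
P1 chooses L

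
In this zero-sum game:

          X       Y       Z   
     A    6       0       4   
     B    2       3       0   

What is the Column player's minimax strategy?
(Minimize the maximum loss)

Column should play Y, value = 3

Work:
Column player minimizes Row's maximum payoff:
Column X: max payoff to Row = 6
Column Y: max payoff to Row = 3
Column Z: max payoff to Row = 4
Minimum is 3, achieved by column Y.
Minimax strategy: Y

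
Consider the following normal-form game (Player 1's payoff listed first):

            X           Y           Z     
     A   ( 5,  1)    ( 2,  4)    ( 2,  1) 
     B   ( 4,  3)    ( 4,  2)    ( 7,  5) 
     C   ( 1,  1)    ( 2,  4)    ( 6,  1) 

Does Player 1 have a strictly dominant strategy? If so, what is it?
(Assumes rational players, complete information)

No strictly dominant strategy exists for Player 1

Work:
A strategy strictly dominates another if it gives a strictly higher payoff against every opponent action. Compare each pair of P1's strategies column-by-column:
  A vs B: [5 vs 4, 2 vs 4, 2 vs 7] → A does not strictly dominate B (column Y: 2 ≤ 4)
  A vs C: [5 vs 1, 2 vs 2, 2 vs 6] → A does not strictly dominate C (column Y: 2 ≤ 2)
  B vs A: [4 vs 5, 4 vs 2, 7 vs 2] → B does not strictly dominate A (column X: 4 ≤ 5)
  B vs C: [4 vs 1, 4 vs 2, 7 vs 6] → B strictly dominates C
  C vs A: [1 vs 5, 2 vs 2, 6 vs 2] → C does not strictly dominate A (column X: 1 ≤ 5)
  C vs B: [1 vs 4, 2 vs 4, 6 vs 7] → C does not strictly dominate B (column X: 1 ≤ 4)
No single strategy strictly dominates all others → no strictly dominant strategy.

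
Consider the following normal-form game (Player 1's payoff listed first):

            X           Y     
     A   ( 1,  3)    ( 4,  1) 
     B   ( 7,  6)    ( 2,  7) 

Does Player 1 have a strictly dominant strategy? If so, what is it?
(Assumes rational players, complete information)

No strictly dominant strategy exists for Player 1

Work:
A strategy strictly dominates another if it gives a strictly higher payoff against every opponent action. Compare each pair of P1's strategies column-by-column:
  A vs B: [1 vs 7, 4 vs 2] → A does not strictly dominate B (column X: 1 ≤ 7)
  B vs A: [7 vs 1, 2 vs 4] → B does not strictly dominate A (column Y: 2 ≤ 4)
No single strategy strictly dominates all others → no strictly dominant strategy.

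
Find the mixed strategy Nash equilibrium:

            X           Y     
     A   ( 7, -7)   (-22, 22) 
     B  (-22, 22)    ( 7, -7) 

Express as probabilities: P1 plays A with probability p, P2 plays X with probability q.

p = 0.5, q = 0.5

Work:
Find probabilities that make opponent indifferent:
P2 chooses q to make P1 indifferent between A and B
P1 chooses p to make P2 indifferent between X and Y
Mixed NE: P1 plays (A: 0.5, B: 0.5), P2 plays (X: 0.5, Y: 0.5)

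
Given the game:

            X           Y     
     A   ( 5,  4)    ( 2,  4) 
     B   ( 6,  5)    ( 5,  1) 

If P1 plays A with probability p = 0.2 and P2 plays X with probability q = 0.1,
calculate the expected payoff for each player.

E[P1] = 4.54, E[P2] = 1.92

Work:
E[P1] = p·q·π₁(A,X) + p·(1-q)·π₁(A,Y) + (1-p)·q·π₁(B,X) + (1-p)·(1-q)·π₁(B,Y)
= 0.2·0.1·5 + 0.2·0.9·2 + 0.8·0.1·6 + 0.8·0.9·5
= 4.54

E[P2] = 1.92 (similar calculation)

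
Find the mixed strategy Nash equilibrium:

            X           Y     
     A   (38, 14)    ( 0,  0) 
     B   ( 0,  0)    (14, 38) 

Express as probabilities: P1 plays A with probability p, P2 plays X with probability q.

p = 0.7308, q = 0.2692

Work:
Find probabilities that make opponent indifferent:
P2 chooses q to make P1 indifferent between A and B
P1 chooses p to make P2 indifferent between X and Y
Mixed NE: P1 plays (A: 0.7308, B: 0.2692), P2 plays (X: 0.2692, Y: 0.7308)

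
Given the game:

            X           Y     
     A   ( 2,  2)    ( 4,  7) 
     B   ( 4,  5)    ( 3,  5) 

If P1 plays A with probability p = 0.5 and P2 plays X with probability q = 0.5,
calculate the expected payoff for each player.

E[P1] = 3.25, E[P2] = 4.75

Work:
E[P1] = p·q·π₁(A,X) + p·(1-q)·π₁(A,Y) + (1-p)·q·π₁(B,X) + (1-p)·(1-q)·π₁(B,Y)
= 0.5·0.5·2 + 0.5·0.5·4 + 0.5·0.5·4 + 0.5·0.5·3
= 3.25

E[P2] = 4.75 (similar calculation)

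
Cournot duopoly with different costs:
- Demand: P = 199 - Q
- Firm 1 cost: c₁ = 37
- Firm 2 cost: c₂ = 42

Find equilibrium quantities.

q₁* = 55.67, q₂* = 50.67

Work:
Reaction: q₁ = (199 - 37 - q₂)/2
Reaction: q₂ = (199 - 42 - q₁)/2
Solve simultaneously:
q₁* = (199 - 2×37 + 42)/3 = 55.67
q₂* = (199 - 2×42 + 37)/3 = 50.67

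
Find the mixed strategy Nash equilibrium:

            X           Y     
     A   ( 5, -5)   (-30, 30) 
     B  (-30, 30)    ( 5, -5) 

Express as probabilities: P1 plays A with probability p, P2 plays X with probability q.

p = 0.5, q = 0.5

Work:
Find probabilities that make opponent indifferent:
P2 chooses q to make P1 indifferent between A and B
P1 chooses p to make P2 indifferent between X and Y
Mixed NE: P1 plays (A: 0.5, B: 0.5), P2 plays (X: 0.5, Y: 0.5)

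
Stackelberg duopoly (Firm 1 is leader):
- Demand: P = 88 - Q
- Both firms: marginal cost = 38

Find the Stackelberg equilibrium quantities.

q₁* (leader) = 25.0, q₂* (follower) = 12.5

Work:
Follower's reaction: q₂ = (a - c - q₁)/2
Leader substitutes: π₁ = q₁·(a - q₁ - (a-c-q₁)/2 - c)
FOC: q₁* = (88 - 38)/2 = 25.00
Then: q₂* = (88 - 38 - 25.0)/2 = 12.50
Leader has first-mover advantage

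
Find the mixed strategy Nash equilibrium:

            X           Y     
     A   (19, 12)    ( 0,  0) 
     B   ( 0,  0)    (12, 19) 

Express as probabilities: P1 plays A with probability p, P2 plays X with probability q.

p = 0.6129, q = 0.3871

Work:
Find probabilities that make opponent indifferent:
P2 chooses q to make P1 indifferent between A and B
P1 chooses p to make P2 indifferent between X and Y
Mixed NE: P1 plays (A: 0.6129, B: 0.3871), P2 plays (X: 0.3871, Y: 0.6129)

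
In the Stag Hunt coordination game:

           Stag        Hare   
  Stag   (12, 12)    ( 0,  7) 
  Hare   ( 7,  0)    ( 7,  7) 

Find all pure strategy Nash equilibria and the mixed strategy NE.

Pure NE: (Stag, Stag) and (Hare, Hare); Mixed NE: p = 0.5833, q = 0.5833

Work:
Check pure NE:
(Stag, Stag): (12, 12) - no unilateral deviation beneficial
(Hare, Hare): (7, 7) - no unilateral deviation beneficial
Mixed NE: P1 plays Stag with p = 0.5833, P2 plays Stag with q = 0.5833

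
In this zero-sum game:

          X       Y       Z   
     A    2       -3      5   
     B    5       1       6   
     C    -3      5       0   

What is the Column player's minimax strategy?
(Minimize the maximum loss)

Column should play X or Y (all achieve the minimum), value = 5

Work:
Column player minimizes Row's maximum payoff:
Column X: max payoff to Row = 5
Column Y: max payoff to Row = 5
Column Z: max payoff to Row = 6
Minimum is 5, achieved by columns X, Y (tied).
Each of X or Y is a minimax strategy.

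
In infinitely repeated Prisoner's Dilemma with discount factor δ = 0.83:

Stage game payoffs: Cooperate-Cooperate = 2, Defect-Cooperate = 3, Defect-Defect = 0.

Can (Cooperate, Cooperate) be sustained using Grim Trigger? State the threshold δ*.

δ* = 0.3333; since δ = 0.83 ≥ 0.3333, cooperation can be sustained

Work:
For Grim Trigger:
Cooperate forever: 2/(1-δ)
Defect then punished: 3 + 0·δ/(1-δ)
Need: 2/(1-δ) ≥ 3 + 0·δ/(1-δ)
Solving: δ ≥ (T-R)/(T-P) = (3-2)/(3-0) = 0.3333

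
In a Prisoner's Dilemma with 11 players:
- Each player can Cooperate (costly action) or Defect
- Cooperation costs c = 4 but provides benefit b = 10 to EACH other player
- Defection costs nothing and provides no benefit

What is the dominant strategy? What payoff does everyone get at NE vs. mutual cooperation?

Dominant: Defect; NE payoff = 0; Coop payoff = 96

Work:
Defect dominates (saves cost c = 4, benefit to others is external)
NE: All defect → everyone gets 0
If all cooperate: each receives (10)×10 - 4 = 96
Social dilemma: 96 > 0 but NE gives 0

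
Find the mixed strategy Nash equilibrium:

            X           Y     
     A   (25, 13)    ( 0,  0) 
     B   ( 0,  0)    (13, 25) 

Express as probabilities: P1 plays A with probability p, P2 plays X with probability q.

p = 0.6579, q = 0.3421

Work:
Find probabilities that make opponent indifferent:
P2 chooses q to make P1 indifferent between A and B
P1 chooses p to make P2 indifferent between X and Y
Mixed NE: P1 plays (A: 0.6579, B: 0.3421), P2 plays (X: 0.3421, Y: 0.6579)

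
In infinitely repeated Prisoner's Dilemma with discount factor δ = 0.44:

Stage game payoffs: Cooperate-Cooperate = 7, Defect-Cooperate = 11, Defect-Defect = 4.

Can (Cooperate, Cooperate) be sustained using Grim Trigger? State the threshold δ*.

δ* = 0.5714; since δ = 0.44 < 0.5714, cooperation cannot be sustained

Work:
For Grim Trigger:
Cooperate forever: 7/(1-δ)
Defect then punished: 11 + 4·δ/(1-δ)
Need: 7/(1-δ) ≥ 11 + 4·δ/(1-δ)
Solving: δ ≥ (T-R)/(T-P) = (11-7)/(11-4) = 0.5714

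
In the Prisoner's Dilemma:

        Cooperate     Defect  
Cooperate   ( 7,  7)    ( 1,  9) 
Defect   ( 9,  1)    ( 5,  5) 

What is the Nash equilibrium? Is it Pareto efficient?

(Defect, Defect) is NE; not Pareto efficient

Work:
Defect dominates Cooperate for both players:
If P2 cooperates: Defect (9) > Cooperate (7)
If P2 defects: Defect (5) > Cooperate (1)
NE: (Defect, Defect) with payoff (5, 5)
But (Cooperate, Cooperate) = (7, 7) Pareto dominates (5, 5)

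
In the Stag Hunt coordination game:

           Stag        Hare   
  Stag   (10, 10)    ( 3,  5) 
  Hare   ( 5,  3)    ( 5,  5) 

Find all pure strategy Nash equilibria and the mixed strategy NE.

Pure NE: (Stag, Stag) and (Hare, Hare); Mixed NE: p = 0.2857, q = 0.2857

Work:
Check pure NE:
(Stag, Stag): (10, 10) - no unilateral deviation beneficial
(Hare, Hare): (5, 5) - no unilateral deviation beneficial
Mixed NE: P1 plays Stag with p = 0.2857, P2 plays Stag with q = 0.2857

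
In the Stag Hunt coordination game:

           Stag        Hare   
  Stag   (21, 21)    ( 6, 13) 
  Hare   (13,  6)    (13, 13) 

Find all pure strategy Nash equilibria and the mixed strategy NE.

Pure NE: (Stag, Stag) and (Hare, Hare); Mixed NE: p = 0.4667, q = 0.4667

Work:
Check pure NE:
(Stag, Stag): (21, 21) - no unilateral deviation beneficial
(Hare, Hare): (13, 13) - no unilateral deviation beneficial
Mixed NE: P1 plays Stag with p = 0.4667, P2 plays Stag with q = 0.4667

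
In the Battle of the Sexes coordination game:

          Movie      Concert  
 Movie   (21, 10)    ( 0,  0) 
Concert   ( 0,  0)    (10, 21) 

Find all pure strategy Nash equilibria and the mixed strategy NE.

Pure NE: (Movie, Movie) and (Concert, Concert); Mixed NE: p = 0.6774, q = 0.3226

Work:
Check pure NE:
(Movie, Movie): (21, 10) - no unilateral deviation beneficial
(Concert, Concert): (10, 21) - no unilateral deviation beneficial
Mixed NE: P1 plays Movie with p = 0.6774, P2 plays Movie with q = 0.3226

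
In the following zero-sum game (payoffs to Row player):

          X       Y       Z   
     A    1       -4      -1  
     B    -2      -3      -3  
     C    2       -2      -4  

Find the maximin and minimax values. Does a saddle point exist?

Maximin = -3, Minimax = -2, Saddle: False

Work:
Row minimums: [-4, -3, -4] → maximin = -3
Column maximums: [2, -2, -1] → minimax = -2
No saddle point (maximin ≠ minimax). Mixed strategy needed.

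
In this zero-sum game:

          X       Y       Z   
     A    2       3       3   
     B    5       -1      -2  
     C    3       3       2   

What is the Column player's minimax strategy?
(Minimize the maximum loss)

Column should play Y or Z (all achieve the minimum), value = 3

Work:
Column player minimizes Row's maximum payoff:
Column X: max payoff to Row = 5
Column Y: max payoff to Row = 3
Column Z: max payoff to Row = 3
Minimum is 3, achieved by columns Y, Z (tied).
Each of Y or Z is a minimax strategy.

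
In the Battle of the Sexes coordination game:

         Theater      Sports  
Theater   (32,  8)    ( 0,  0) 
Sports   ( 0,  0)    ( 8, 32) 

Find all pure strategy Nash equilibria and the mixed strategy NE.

Pure NE: (Theater, Theater) and (Sports, Sports); Mixed NE: p = 0.8, q = 0.2

Work:
Check pure NE:
(Theater, Theater): (32, 8) - no unilateral deviation beneficial
(Sports, Sports): (8, 32) - no unilateral deviation beneficial
Mixed NE: P1 plays Theater with p = 0.8, P2 plays Theater with q = 0.2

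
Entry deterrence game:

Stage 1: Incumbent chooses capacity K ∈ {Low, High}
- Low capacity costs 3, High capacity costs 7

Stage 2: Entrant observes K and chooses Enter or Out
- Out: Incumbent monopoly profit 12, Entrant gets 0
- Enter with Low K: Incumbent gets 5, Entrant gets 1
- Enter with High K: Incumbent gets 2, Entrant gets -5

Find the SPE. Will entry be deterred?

SPE: (High, Enter|Low, Out|High); Entry deterred. Incumbent net profit = 5

Work:
After Low K: Entrant enters (1 > 0)
After High K: Entrant stays out (-5 < 0)
Incumbent: Low → 5−3=2, High → 12−7=5
Incumbent chooses High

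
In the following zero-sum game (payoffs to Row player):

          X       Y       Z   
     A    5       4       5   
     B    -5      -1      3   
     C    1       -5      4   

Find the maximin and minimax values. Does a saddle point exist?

Maximin = 4, Minimax = 4, Saddle: True

Work:
Row minimums: [4, -5, -5] → maximin = 4
Column maximums: [5, 4, 5] → minimax = 4
Saddle point exists! Game value = 4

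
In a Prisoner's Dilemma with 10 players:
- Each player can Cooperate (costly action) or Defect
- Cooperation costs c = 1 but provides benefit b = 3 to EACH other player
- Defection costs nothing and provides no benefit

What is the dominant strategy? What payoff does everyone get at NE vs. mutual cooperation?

Dominant: Defect; NE payoff = 0; Coop payoff = 26

Work:
Defect dominates (saves cost c = 1, benefit to others is external)
NE: All defect → everyone gets 0
If all cooperate: each receives (9)×3 - 1 = 26
Social dilemma: 26 > 0 but NE gives 0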